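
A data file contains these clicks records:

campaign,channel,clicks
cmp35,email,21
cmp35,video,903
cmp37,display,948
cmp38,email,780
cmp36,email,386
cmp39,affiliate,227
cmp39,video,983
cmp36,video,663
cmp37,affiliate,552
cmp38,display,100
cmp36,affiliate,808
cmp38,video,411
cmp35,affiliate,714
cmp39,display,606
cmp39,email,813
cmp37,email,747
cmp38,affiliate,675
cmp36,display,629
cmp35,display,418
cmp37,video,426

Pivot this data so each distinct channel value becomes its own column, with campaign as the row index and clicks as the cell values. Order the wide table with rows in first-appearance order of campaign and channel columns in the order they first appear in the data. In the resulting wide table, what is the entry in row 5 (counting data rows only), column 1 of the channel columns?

With rows in first-appearance order of campaign, row 5 is campaign=cmp39. channel columns in first-appearance order: email, video, display, affiliate; column 1 is email.
Long rows with campaign=cmp39, channel=email: clicks = 813.

813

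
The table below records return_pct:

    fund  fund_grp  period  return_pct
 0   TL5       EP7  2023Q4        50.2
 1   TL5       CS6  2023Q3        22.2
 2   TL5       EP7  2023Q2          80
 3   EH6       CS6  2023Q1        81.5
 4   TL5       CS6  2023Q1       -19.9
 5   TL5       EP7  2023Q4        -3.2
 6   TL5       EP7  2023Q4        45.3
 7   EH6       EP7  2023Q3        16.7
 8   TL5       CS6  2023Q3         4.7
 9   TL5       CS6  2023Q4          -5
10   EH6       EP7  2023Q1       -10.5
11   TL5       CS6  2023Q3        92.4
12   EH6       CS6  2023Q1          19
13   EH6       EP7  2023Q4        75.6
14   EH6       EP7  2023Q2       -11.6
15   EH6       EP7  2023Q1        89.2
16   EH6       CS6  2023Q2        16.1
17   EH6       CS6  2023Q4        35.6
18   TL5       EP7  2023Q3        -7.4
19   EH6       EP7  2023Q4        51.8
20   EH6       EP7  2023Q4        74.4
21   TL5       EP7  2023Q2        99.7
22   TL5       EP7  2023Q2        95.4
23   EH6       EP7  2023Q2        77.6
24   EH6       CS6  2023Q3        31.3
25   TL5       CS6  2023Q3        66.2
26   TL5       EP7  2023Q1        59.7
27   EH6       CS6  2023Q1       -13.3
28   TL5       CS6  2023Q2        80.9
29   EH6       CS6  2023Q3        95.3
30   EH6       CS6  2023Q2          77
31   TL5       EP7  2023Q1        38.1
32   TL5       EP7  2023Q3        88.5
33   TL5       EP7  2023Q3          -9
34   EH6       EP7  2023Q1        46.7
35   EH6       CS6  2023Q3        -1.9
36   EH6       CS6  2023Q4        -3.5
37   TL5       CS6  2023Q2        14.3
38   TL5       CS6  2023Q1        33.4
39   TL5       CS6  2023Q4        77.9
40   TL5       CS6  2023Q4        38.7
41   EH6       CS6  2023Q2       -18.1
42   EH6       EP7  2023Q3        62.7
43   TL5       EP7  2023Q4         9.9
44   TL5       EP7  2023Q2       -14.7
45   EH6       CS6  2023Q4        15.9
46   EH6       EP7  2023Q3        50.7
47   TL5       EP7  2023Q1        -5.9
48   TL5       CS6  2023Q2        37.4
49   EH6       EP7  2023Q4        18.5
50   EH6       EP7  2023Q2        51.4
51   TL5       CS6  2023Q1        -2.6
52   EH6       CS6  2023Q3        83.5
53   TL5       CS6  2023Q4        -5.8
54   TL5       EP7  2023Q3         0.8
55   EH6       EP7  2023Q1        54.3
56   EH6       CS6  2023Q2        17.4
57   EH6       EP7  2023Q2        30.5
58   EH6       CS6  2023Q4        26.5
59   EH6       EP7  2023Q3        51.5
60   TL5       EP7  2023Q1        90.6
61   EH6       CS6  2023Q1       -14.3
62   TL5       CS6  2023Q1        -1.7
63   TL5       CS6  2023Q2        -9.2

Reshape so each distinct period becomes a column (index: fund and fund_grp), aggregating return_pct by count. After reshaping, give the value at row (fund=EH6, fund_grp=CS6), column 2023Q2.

Rows with fund=EH6, fund_grp=CS6 and period=2023Q2: return_pct values are 16.1, 77, -18.1, 17.4.
4 rows match — count = 4.

4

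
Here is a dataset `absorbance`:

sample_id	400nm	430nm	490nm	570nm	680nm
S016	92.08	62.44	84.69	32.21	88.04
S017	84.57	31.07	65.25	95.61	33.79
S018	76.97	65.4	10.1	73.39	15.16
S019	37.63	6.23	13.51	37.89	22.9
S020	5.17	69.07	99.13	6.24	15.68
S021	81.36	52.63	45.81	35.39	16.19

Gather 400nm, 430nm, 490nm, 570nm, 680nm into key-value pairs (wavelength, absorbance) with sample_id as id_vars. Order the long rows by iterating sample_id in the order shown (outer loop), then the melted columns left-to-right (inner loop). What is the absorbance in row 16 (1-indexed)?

37.63

30 rows total (6 × 5). Row 16: index ⌊(16-1)/5⌋ = 3 into sample_id → S019; (16-1) mod 5 = 0 into the melted columns → 400nm.
So row 16 is (S019, 400nm, 37.63); absorbance = 37.63.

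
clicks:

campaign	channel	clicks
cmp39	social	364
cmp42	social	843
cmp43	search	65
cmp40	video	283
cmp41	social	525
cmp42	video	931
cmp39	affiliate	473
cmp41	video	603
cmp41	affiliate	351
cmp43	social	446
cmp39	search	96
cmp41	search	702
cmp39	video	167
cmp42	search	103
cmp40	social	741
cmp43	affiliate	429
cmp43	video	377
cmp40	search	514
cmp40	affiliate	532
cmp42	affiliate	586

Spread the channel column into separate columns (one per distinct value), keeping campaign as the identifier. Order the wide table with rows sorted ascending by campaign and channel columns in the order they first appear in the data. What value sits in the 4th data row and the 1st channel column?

843

With rows sorted ascending by campaign, row 4 is campaign=cmp42. channel columns in first-appearance order: social, search, video, affiliate; column 1 is social.
Long rows with campaign=cmp42, channel=social: clicks = 843.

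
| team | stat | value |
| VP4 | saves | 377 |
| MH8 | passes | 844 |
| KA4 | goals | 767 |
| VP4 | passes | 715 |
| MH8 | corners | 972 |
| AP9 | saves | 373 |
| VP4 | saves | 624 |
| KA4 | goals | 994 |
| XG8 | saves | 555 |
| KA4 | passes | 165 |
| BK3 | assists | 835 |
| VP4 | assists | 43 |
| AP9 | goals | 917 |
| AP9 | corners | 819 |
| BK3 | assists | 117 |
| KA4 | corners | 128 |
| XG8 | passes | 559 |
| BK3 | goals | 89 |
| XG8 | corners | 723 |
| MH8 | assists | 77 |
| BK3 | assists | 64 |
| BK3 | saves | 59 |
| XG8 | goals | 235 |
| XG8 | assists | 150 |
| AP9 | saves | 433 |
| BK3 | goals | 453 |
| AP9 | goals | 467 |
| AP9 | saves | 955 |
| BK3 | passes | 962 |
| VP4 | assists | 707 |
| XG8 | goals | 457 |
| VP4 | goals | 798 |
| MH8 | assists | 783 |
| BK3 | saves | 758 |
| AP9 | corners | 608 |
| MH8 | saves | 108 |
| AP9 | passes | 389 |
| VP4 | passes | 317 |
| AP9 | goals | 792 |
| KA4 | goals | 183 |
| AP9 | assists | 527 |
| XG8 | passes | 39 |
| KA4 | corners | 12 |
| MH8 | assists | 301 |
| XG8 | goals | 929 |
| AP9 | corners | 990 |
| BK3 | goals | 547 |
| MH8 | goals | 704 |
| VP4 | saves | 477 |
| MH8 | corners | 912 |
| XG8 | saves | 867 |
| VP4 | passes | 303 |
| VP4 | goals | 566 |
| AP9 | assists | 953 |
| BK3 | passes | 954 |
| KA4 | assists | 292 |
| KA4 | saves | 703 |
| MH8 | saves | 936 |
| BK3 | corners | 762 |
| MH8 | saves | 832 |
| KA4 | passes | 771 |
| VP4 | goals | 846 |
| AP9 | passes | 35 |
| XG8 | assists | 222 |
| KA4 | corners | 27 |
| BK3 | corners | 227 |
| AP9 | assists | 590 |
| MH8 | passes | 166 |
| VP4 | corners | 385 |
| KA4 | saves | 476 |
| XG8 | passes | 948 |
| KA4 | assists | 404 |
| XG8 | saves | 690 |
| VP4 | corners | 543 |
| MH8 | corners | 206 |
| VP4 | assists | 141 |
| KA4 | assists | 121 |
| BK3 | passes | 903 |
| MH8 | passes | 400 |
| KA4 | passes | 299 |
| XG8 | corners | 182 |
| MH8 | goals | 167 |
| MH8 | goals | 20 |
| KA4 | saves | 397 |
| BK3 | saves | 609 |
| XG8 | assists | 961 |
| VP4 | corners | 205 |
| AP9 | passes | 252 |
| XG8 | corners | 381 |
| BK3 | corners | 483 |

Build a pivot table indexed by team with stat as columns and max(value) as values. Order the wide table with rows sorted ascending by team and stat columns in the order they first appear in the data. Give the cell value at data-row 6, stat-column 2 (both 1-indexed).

With rows sorted ascending by team, row 6 is team=XG8. stat columns in first-appearance order: saves, passes, goals, corners, assists; column 2 is passes.
Long rows with team=XG8, stat=passes: max(559, 39, 948) = 948.

948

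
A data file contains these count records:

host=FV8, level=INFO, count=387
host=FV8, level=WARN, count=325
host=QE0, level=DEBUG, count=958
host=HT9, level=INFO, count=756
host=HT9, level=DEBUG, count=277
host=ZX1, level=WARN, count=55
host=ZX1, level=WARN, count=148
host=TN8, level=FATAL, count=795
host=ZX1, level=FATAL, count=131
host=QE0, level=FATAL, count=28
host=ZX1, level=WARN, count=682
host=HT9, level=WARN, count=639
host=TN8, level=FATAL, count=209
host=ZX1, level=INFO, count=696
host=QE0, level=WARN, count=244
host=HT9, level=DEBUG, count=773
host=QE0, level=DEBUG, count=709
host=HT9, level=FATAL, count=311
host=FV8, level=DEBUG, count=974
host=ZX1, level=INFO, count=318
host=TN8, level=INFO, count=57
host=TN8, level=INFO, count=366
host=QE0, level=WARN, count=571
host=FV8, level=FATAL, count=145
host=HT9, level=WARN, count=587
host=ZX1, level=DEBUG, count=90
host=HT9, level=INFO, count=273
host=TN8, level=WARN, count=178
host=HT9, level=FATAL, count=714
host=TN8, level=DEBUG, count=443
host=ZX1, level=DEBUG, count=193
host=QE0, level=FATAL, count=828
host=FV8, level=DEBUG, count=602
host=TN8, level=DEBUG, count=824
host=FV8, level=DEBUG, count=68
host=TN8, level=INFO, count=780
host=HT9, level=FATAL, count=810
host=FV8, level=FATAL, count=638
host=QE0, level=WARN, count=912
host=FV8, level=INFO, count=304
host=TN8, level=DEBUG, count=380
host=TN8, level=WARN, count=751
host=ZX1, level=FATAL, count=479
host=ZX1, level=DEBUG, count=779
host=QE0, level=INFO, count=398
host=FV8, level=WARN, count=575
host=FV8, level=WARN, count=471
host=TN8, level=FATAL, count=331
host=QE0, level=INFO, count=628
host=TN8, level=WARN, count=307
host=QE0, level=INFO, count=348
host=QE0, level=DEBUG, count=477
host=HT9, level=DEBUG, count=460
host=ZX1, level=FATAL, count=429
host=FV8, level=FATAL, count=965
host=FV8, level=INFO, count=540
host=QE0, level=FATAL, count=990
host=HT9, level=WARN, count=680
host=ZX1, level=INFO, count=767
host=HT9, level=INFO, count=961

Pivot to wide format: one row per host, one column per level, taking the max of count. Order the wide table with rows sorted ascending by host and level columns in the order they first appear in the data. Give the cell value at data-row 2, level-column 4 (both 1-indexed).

810

With rows sorted ascending by host, row 2 is host=HT9. level columns in first-appearance order: INFO, WARN, DEBUG, FATAL; column 4 is FATAL.
Long rows with host=HT9, level=FATAL: max(311, 714, 810) = 810.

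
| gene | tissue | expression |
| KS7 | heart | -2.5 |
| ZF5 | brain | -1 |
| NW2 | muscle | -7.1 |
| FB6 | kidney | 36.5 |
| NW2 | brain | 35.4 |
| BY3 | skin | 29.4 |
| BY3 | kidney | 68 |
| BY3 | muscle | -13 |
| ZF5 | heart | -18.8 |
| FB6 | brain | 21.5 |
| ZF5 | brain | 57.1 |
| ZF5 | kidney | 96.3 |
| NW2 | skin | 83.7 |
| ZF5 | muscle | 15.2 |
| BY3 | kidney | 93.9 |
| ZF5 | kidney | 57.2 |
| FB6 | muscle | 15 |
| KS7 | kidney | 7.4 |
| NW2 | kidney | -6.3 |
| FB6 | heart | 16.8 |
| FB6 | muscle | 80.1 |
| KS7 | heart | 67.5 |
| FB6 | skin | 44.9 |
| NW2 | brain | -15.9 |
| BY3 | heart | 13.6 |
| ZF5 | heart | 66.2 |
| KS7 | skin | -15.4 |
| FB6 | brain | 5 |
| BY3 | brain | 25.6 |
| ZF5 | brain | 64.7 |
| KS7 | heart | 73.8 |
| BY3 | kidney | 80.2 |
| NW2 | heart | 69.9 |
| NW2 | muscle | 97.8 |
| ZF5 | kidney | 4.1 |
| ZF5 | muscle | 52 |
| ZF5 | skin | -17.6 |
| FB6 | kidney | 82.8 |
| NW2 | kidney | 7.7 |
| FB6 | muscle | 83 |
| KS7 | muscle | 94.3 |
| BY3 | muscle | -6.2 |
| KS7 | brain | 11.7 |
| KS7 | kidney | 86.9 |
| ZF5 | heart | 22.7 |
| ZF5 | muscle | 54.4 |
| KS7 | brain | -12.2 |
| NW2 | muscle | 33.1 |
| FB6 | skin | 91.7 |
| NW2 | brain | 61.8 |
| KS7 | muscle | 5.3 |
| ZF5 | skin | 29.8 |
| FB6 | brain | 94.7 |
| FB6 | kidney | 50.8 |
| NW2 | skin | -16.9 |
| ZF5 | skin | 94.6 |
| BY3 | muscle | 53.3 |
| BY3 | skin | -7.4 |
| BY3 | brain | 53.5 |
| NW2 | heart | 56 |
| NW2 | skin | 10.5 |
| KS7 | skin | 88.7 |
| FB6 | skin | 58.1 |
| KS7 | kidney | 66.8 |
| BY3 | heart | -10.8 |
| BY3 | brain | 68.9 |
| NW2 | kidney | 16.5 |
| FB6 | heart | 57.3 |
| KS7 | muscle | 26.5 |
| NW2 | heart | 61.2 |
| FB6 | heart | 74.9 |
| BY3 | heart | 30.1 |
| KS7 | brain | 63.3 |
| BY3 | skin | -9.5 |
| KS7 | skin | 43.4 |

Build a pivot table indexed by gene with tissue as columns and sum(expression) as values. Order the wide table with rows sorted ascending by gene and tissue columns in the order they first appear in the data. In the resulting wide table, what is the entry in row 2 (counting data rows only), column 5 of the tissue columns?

194.7

With rows sorted ascending by gene, row 2 is gene=FB6. tissue columns in first-appearance order: heart, brain, muscle, kidney, skin; column 5 is skin.
Long rows with gene=FB6, tissue=skin: 44.9 + 91.7 + 58.1 = 194.7.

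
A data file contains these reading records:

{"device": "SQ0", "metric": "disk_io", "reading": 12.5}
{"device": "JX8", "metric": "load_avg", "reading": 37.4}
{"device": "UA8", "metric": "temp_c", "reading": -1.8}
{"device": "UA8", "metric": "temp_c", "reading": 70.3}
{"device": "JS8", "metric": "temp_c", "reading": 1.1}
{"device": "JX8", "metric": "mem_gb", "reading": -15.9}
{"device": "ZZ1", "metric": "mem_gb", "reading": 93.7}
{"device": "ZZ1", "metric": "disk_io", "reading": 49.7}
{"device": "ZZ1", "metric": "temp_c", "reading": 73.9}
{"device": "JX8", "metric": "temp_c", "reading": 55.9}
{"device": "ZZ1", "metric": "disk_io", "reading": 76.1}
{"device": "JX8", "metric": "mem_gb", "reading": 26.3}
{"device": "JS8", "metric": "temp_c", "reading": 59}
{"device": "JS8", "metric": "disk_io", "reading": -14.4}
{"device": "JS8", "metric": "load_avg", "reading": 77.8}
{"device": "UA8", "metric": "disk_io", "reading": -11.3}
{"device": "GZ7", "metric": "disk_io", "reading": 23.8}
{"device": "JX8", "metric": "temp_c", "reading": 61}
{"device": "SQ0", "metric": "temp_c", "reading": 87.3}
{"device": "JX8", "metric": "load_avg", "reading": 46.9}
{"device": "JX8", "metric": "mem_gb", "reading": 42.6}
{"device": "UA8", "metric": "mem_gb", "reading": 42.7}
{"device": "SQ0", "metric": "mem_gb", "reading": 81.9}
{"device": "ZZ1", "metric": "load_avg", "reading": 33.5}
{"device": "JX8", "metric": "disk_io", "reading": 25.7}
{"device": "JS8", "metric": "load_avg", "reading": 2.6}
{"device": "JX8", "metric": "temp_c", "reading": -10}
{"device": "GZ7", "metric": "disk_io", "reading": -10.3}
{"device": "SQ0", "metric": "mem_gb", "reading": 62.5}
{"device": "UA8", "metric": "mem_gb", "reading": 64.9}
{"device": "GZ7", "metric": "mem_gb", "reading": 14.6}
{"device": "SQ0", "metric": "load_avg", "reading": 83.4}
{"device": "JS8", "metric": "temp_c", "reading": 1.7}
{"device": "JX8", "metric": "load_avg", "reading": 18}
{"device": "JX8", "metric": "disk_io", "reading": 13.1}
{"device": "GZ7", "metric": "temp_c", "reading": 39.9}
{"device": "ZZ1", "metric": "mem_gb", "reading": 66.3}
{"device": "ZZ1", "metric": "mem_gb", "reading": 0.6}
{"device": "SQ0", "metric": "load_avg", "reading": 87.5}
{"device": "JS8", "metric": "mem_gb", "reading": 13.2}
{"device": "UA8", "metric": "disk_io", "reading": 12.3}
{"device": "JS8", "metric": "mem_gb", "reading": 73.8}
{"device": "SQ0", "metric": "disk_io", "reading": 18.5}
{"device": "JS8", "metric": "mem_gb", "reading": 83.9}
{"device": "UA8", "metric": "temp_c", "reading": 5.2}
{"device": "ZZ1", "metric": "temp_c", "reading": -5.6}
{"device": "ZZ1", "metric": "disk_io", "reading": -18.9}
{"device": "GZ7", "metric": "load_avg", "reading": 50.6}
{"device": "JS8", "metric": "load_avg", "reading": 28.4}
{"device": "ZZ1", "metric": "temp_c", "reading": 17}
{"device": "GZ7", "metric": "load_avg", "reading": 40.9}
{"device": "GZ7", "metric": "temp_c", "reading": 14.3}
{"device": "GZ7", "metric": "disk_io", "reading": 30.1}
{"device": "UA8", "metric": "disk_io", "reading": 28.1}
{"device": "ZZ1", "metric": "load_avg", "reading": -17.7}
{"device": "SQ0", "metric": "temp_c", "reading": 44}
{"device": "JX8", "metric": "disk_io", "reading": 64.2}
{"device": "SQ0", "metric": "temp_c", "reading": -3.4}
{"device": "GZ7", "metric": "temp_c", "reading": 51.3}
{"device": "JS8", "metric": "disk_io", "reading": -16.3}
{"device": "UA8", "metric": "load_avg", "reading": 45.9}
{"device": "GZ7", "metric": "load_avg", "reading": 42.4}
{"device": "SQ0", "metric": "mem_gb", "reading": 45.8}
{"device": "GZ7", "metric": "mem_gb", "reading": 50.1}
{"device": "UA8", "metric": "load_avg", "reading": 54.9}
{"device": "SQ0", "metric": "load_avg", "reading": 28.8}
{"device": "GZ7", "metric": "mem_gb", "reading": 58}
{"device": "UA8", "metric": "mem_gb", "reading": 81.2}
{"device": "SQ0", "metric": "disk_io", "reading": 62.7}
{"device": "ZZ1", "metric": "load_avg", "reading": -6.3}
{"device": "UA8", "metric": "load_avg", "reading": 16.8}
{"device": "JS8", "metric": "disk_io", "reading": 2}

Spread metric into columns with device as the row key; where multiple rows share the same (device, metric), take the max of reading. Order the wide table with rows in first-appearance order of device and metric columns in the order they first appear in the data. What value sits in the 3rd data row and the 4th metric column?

With rows in first-appearance order of device, row 3 is device=UA8. metric columns in first-appearance order: disk_io, load_avg, temp_c, mem_gb; column 4 is mem_gb.
Long rows with device=UA8, metric=mem_gb: max(42.7, 64.9, 81.2) = 81.2.

81.2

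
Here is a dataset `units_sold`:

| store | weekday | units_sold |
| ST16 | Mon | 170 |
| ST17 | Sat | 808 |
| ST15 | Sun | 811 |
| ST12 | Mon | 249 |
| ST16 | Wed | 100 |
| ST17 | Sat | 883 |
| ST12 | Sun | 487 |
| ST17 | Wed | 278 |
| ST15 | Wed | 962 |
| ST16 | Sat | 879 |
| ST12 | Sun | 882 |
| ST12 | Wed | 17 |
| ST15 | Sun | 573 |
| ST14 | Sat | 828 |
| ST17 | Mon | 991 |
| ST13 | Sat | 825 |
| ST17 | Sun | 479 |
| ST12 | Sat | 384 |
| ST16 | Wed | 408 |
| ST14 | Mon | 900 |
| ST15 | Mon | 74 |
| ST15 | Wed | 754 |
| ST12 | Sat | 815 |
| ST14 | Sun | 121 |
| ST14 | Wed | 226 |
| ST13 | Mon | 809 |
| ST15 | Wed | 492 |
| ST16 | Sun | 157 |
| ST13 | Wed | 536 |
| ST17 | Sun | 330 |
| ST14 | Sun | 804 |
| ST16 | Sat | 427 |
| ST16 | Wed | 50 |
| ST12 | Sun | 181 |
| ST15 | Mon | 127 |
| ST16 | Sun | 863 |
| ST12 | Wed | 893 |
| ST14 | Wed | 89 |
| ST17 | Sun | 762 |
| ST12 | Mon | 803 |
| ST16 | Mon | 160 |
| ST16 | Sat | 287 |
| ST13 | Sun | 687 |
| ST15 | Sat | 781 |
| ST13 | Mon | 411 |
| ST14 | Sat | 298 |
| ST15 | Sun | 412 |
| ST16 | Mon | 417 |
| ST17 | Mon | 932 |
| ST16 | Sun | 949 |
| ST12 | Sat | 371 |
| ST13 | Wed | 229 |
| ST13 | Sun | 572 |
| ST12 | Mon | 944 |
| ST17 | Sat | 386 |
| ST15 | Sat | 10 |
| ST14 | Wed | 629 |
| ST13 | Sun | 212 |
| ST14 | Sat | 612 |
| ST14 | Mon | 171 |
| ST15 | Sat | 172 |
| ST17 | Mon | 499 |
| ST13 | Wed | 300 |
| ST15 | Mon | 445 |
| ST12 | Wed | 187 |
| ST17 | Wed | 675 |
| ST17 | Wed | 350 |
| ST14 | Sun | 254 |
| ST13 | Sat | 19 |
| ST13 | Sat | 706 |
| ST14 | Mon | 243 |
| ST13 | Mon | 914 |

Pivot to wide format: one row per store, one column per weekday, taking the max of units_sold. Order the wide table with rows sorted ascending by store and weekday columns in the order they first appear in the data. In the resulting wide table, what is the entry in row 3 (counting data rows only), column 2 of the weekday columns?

With rows sorted ascending by store, row 3 is store=ST14. weekday columns in first-appearance order: Mon, Sat, Sun, Wed; column 2 is Sat.
Long rows with store=ST14, weekday=Sat: max(828, 298, 612) = 828.

828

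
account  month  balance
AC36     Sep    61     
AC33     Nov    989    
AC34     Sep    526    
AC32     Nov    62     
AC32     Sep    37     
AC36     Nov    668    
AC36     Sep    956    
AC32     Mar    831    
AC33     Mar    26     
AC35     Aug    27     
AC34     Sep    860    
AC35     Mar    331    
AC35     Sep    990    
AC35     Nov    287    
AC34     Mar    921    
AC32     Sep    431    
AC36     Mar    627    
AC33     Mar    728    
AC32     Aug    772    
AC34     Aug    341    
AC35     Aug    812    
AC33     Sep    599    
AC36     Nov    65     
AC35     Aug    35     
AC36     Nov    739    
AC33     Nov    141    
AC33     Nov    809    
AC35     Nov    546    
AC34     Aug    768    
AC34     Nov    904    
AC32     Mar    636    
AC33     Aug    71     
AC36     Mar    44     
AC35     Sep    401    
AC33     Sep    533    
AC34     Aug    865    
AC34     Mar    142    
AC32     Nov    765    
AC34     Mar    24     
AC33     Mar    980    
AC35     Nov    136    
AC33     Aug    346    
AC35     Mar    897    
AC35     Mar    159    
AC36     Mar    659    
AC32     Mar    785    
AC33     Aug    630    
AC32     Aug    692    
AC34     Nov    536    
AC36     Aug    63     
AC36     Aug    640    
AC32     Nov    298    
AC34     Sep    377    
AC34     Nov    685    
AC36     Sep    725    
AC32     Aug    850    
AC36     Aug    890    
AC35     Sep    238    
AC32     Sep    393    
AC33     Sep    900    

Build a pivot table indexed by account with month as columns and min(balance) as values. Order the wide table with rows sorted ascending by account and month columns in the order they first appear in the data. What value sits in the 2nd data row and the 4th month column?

With rows sorted ascending by account, row 2 is account=AC33. month columns in first-appearance order: Sep, Nov, Mar, Aug; column 4 is Aug.
Long rows with account=AC33, month=Aug: min(71, 346, 630) = 71.

71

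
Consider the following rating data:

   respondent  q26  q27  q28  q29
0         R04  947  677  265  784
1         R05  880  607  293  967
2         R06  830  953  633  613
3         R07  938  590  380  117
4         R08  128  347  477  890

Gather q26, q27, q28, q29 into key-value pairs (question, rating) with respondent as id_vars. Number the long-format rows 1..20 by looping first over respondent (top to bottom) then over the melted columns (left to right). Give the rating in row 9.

20 rows total (5 × 4). Row 9: index ⌊(9-1)/4⌋ = 2 into respondent → R06; (9-1) mod 4 = 0 into the melted columns → q26.
So row 9 is (R06, q26, 830); rating = 830.

830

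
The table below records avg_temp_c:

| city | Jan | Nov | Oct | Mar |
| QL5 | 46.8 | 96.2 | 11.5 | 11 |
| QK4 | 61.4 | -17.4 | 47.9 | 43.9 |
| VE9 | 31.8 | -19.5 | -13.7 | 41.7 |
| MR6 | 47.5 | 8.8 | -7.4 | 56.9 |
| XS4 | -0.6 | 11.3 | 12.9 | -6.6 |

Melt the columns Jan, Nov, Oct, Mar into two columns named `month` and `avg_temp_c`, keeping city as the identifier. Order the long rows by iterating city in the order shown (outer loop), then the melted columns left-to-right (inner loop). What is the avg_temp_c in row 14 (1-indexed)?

20 rows total (5 × 4). Row 14: index ⌊(14-1)/4⌋ = 3 into city → MR6; (14-1) mod 4 = 1 into the melted columns → Nov.
So row 14 is (MR6, Nov, 8.8); avg_temp_c = 8.8.

8.8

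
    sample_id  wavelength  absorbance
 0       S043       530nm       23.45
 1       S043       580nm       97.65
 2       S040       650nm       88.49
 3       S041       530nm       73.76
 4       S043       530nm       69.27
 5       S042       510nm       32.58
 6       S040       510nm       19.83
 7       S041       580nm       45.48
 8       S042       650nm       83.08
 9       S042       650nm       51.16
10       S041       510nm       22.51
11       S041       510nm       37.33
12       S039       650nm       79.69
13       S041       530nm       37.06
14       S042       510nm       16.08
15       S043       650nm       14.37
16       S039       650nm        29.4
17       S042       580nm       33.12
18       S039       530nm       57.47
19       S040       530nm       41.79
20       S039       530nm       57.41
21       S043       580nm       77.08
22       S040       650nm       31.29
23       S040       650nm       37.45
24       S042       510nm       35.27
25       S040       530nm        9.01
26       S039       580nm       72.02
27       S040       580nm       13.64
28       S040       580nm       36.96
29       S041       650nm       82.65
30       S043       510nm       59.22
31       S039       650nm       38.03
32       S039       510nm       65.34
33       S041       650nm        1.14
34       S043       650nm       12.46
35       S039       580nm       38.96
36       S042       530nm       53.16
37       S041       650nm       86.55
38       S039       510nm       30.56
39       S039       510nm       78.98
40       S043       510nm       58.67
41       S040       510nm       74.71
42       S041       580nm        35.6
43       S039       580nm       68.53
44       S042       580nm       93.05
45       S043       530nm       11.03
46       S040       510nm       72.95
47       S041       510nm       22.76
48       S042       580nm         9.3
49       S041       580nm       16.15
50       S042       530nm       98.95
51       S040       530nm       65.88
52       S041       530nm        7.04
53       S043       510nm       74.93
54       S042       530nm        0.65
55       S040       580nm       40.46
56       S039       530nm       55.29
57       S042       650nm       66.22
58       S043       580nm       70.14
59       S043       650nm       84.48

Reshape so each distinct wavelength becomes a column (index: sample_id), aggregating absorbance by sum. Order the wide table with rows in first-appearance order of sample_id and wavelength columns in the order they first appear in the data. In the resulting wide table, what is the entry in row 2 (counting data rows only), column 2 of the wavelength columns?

With rows in first-appearance order of sample_id, row 2 is sample_id=S040. wavelength columns in first-appearance order: 530nm, 580nm, 650nm, 510nm; column 2 is 580nm.
Long rows with sample_id=S040, wavelength=580nm: 13.64 + 36.96 + 40.46 = 91.06.

91.06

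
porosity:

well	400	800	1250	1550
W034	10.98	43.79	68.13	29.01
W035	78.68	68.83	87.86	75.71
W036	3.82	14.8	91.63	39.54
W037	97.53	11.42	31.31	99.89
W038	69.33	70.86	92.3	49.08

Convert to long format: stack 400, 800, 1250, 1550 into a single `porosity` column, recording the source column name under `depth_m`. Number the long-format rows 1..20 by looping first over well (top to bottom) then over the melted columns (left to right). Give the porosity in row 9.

20 rows total (5 × 4). Row 9: index ⌊(9-1)/4⌋ = 2 into well → W036; (9-1) mod 4 = 0 into the melted columns → 400.
So row 9 is (W036, 400, 3.82); porosity = 3.82.

3.82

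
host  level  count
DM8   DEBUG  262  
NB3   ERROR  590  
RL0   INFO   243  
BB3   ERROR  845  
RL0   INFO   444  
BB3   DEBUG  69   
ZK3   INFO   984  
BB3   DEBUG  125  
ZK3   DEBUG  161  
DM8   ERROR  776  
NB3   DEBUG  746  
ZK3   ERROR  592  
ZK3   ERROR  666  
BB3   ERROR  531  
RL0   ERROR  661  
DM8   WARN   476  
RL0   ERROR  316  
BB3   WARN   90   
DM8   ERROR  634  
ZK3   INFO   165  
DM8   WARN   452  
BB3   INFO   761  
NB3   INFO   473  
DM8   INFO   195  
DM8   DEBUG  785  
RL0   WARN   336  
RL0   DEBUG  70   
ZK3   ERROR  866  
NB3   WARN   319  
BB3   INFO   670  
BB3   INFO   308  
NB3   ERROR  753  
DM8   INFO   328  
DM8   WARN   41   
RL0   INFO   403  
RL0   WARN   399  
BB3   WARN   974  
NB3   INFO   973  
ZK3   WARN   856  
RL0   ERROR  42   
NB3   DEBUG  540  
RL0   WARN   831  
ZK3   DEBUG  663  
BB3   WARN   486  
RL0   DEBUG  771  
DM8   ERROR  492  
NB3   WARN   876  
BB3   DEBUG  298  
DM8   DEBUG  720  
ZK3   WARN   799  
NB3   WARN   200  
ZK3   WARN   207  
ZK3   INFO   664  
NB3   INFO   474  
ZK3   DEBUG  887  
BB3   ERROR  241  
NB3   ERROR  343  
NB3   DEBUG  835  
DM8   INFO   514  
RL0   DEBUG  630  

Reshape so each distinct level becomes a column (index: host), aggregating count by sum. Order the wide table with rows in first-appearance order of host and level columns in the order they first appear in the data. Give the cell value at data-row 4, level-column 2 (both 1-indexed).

With rows in first-appearance order of host, row 4 is host=BB3. level columns in first-appearance order: DEBUG, ERROR, INFO, WARN; column 2 is ERROR.
Long rows with host=BB3, level=ERROR: 845 + 531 + 241 = 1617.

1617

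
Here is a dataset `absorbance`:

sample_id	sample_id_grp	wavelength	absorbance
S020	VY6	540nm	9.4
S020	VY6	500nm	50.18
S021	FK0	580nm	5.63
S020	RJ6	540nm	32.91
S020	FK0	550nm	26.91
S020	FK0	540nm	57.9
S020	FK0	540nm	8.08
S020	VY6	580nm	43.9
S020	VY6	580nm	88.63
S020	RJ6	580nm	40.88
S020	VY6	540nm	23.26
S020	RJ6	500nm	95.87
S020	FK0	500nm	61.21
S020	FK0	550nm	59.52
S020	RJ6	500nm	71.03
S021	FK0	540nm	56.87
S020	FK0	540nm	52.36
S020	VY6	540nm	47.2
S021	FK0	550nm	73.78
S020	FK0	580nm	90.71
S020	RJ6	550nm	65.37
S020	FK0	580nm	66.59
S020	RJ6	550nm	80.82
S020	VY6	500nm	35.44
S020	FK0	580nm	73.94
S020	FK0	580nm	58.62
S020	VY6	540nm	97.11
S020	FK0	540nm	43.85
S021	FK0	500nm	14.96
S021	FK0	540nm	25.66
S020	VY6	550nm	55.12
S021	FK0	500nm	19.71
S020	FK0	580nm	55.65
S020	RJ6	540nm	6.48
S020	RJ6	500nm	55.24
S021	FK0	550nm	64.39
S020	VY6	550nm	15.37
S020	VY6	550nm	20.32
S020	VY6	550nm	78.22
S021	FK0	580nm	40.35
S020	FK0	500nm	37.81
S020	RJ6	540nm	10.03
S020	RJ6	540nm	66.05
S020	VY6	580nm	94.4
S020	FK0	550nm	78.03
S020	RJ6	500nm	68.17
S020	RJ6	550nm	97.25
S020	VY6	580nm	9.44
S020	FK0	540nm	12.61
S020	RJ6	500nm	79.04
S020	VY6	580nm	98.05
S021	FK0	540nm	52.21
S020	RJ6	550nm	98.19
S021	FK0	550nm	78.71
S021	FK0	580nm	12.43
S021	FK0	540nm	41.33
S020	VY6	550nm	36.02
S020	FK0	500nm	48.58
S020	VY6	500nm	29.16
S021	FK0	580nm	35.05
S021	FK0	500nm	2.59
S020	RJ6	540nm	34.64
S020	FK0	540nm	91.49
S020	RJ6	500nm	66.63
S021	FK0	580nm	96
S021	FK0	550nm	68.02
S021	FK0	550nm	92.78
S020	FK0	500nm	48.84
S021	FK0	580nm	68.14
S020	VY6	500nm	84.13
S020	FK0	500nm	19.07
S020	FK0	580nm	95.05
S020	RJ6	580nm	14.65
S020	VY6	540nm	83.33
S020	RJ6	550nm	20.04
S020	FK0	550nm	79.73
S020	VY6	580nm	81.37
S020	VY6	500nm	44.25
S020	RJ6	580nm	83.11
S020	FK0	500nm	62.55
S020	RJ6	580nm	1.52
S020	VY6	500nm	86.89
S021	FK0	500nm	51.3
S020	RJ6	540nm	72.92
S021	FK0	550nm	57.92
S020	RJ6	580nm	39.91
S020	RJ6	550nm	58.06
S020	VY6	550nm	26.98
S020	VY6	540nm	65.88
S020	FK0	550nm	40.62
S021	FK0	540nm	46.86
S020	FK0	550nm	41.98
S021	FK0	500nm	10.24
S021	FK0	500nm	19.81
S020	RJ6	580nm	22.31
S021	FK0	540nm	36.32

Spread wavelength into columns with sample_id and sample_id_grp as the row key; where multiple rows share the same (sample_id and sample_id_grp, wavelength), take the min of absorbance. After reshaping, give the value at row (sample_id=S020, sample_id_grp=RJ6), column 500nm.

Rows with sample_id=S020, sample_id_grp=RJ6 and wavelength=500nm: absorbance values are 95.87, 71.03, 55.24, 68.17, 79.04, 66.63.
min(95.87, 71.03, 55.24, 68.17, 79.04, 66.63) = 55.24.

55.24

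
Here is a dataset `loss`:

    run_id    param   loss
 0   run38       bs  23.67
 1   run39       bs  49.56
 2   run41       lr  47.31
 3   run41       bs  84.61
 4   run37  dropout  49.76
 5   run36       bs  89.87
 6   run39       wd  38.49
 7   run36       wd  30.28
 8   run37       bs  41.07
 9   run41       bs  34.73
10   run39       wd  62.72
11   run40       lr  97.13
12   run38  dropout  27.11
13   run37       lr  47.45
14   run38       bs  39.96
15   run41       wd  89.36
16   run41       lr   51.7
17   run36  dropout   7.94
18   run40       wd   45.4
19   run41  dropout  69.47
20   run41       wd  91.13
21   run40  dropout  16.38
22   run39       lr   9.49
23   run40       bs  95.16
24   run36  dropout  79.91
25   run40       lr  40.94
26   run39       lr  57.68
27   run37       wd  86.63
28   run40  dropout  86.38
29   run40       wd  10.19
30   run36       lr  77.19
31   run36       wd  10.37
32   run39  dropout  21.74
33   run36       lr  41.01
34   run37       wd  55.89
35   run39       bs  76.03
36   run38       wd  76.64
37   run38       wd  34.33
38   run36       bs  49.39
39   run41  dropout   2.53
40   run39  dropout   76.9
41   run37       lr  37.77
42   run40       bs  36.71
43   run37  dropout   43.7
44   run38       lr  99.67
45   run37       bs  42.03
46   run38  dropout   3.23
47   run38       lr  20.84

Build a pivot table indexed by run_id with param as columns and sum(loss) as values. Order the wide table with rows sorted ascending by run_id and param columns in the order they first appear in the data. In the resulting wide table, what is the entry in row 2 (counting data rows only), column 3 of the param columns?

93.46

With rows sorted ascending by run_id, row 2 is run_id=run37. param columns in first-appearance order: bs, lr, dropout, wd; column 3 is dropout.
Long rows with run_id=run37, param=dropout: 49.76 + 43.7 = 93.46.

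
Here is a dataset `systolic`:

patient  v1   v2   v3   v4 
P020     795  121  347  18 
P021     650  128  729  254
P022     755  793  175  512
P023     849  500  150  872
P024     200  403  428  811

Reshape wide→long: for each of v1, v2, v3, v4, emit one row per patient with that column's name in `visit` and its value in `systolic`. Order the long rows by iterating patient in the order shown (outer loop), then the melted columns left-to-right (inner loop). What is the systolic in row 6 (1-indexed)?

128

20 rows total (5 × 4). Row 6: index ⌊(6-1)/4⌋ = 1 into patient → P021; (6-1) mod 4 = 1 into the melted columns → v2.
So row 6 is (P021, v2, 128); systolic = 128.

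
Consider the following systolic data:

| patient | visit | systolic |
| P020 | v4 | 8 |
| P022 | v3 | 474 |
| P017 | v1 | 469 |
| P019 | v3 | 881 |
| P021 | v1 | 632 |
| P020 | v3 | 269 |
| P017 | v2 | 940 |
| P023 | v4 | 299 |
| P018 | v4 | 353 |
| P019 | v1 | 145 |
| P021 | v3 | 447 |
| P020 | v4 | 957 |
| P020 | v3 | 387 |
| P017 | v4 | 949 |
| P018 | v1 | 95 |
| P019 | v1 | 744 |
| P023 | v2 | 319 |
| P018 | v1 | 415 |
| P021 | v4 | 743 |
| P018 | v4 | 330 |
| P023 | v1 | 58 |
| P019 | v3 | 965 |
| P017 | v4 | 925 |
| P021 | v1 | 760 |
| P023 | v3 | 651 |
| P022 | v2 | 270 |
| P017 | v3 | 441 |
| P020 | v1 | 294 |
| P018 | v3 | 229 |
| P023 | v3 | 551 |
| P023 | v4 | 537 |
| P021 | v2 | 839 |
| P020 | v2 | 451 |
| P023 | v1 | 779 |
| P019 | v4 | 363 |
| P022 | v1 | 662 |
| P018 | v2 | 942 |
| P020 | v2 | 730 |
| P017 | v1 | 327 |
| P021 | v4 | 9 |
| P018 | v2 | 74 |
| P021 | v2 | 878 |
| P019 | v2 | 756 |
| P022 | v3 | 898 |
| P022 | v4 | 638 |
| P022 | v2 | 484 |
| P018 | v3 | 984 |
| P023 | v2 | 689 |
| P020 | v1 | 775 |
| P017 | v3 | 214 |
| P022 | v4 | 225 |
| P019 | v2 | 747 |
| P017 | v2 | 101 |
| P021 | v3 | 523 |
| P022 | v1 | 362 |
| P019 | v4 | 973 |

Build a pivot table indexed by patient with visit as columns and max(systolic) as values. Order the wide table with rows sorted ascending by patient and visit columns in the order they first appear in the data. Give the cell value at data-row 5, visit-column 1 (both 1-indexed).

With rows sorted ascending by patient, row 5 is patient=P021. visit columns in first-appearance order: v4, v3, v1, v2; column 1 is v4.
Long rows with patient=P021, visit=v4: max(743, 9) = 743.

743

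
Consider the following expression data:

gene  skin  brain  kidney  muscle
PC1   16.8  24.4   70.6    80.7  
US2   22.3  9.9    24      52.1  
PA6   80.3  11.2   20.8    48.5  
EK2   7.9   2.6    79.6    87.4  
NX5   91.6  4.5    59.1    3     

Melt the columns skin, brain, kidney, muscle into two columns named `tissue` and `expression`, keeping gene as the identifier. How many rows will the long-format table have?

20

5 gene values × 4 melted columns = 20 rows.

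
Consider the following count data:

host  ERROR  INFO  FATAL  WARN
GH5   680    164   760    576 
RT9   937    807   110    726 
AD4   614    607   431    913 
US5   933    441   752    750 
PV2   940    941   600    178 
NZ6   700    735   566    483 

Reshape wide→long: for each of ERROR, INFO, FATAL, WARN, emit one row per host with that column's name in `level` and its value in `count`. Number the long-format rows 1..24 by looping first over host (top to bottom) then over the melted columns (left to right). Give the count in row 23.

24 rows total (6 × 4). Row 23: index ⌊(23-1)/4⌋ = 5 into host → NZ6; (23-1) mod 4 = 2 into the melted columns → FATAL.
So row 23 is (NZ6, FATAL, 566); count = 566.

566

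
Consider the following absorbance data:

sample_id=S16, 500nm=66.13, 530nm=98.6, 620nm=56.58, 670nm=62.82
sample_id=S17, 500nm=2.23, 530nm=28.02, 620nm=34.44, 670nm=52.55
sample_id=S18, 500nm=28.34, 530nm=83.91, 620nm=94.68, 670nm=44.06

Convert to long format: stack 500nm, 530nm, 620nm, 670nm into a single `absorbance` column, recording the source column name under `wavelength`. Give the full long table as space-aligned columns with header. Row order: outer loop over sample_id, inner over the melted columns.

Each (sample_id, column) pair becomes one row: 3 × 4 = 12 rows.
For example, (S16, 500nm) → absorbance=66.13.

sample_id  wavelength  absorbance
S16        500nm       66.13     
S16        530nm       98.6      
S16        620nm       56.58     
S16        670nm       62.82     
S17        500nm       2.23      
S17        530nm       28.02     
S17        620nm       34.44     
S17        670nm       52.55     
S18        500nm       28.34     
S18        530nm       83.91     
S18        620nm       94.68     
S18        670nm       44.06     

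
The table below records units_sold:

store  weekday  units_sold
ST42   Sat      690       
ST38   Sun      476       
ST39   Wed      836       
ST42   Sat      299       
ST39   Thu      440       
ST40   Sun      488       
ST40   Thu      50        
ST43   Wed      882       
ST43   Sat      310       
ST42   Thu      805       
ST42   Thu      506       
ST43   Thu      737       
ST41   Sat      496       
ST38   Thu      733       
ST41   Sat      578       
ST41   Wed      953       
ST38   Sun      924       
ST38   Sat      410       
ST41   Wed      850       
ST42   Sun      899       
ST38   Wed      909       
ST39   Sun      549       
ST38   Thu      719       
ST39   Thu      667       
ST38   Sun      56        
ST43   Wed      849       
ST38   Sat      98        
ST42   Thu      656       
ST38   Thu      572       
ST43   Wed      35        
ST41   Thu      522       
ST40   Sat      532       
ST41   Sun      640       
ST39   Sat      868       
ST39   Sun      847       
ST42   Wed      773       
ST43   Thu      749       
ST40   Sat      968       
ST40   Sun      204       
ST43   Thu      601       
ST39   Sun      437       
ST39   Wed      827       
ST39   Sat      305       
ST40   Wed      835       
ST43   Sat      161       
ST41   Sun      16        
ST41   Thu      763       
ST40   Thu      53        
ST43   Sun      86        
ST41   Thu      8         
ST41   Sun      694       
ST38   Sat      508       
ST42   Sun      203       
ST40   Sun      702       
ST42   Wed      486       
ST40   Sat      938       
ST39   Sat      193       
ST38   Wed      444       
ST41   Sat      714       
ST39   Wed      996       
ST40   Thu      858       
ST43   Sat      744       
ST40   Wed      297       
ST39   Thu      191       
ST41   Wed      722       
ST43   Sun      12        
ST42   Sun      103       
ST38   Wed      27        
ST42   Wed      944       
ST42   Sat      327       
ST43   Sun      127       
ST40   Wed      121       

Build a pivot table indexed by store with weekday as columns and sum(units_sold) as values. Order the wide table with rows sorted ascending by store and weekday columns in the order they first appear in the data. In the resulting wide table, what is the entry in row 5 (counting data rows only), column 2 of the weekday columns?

1205

With rows sorted ascending by store, row 5 is store=ST42. weekday columns in first-appearance order: Sat, Sun, Wed, Thu; column 2 is Sun.
Long rows with store=ST42, weekday=Sun: 899 + 203 + 103 = 1205.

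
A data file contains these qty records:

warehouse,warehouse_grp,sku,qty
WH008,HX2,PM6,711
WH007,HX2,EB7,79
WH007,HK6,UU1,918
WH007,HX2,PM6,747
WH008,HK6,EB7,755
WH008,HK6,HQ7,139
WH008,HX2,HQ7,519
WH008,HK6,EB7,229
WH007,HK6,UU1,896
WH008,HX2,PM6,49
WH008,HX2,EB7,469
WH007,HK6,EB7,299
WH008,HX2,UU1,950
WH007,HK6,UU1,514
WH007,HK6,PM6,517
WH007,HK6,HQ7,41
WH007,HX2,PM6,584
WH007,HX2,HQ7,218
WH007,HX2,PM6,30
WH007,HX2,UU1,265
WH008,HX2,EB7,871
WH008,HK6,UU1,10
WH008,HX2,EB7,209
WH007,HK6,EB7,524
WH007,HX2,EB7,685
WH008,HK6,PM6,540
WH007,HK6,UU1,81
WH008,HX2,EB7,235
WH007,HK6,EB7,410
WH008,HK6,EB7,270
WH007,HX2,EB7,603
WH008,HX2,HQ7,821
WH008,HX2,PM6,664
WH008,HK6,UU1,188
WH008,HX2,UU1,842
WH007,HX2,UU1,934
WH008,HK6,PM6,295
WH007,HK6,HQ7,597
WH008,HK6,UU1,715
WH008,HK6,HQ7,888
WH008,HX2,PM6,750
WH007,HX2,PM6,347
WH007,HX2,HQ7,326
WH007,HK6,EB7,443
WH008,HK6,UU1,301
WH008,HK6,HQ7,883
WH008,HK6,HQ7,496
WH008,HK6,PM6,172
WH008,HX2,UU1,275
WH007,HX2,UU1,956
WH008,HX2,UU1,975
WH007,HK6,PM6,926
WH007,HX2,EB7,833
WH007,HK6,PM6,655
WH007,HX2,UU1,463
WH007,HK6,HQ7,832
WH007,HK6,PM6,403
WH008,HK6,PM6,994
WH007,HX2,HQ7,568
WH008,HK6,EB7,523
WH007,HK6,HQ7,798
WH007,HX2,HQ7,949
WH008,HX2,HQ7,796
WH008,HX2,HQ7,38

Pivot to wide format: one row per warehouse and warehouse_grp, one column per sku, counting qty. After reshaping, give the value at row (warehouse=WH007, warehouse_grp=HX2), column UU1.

Rows with warehouse=WH007, warehouse_grp=HX2 and sku=UU1: qty values are 265, 934, 956, 463.
4 rows match — count = 4.

4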